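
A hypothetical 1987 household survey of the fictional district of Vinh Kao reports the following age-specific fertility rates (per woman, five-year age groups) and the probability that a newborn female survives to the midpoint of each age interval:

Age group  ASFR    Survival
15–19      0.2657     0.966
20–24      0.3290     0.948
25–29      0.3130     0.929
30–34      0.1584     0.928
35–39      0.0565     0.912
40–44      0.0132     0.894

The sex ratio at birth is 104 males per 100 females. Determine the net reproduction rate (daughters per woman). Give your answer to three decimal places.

Proportion female at birth = 100 / (100 + 104) = 0.49020.
Survival-weighted fertility by age (5·fₓ·Sₓ):
  15–19: 5 × 0.2657 × 0.966 = 1.28333
  20–24: 5 × 0.3290 × 0.948 = 1.55946
  25–29: 5 × 0.3130 × 0.929 = 1.45389
  30–34: 5 × 0.1584 × 0.928 = 0.73498
  35–39: 5 × 0.0565 × 0.912 = 0.25764
  40–44: 5 × 0.0132 × 0.894 = 0.05900
Sum = 5.34830
NRR = 0.49020 × 5.34830 = 2.62174

2.622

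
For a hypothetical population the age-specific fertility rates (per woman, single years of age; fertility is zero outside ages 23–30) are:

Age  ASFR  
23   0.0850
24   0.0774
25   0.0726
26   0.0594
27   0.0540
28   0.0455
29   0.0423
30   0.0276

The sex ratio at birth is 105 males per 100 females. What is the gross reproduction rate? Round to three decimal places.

Proportion female at birth = 100 / (100 + 105) = 0.48780.
Sum of ASFRs = 0.0850 + 0.0774 + 0.0726 + 0.0594 + 0.0540 + 0.0455 + 0.0423 + 0.0276 = 0.4638
TFR = 0.4638
GRR = 0.48780 × 0.4638 = 0.22624

0.226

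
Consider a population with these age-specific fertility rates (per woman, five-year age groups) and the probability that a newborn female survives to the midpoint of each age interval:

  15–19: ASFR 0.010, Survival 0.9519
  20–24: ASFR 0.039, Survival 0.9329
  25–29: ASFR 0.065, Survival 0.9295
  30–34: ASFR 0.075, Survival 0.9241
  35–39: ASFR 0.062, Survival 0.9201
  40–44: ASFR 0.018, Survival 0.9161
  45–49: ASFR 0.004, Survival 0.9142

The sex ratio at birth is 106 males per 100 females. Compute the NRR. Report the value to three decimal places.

0.614

Proportion female at birth = 100 / (100 + 106) = 0.48544.
Each age group contributes 5 × ASFR × survival:
  15–19: 5 × 0.010 × 0.9519 = 0.04760
  20–24: 5 × 0.039 × 0.9329 = 0.18192
  25–29: 5 × 0.065 × 0.9295 = 0.30209
  30–34: 5 × 0.075 × 0.9241 = 0.34654
  35–39: 5 × 0.062 × 0.9201 = 0.28523
  40–44: 5 × 0.018 × 0.9161 = 0.08245
  45–49: 5 × 0.004 × 0.9142 = 0.01828
Sum = 1.26411
NRR = 0.48544 × 1.26411 = 0.61365
With NRR below 1 the population is below replacement fertility.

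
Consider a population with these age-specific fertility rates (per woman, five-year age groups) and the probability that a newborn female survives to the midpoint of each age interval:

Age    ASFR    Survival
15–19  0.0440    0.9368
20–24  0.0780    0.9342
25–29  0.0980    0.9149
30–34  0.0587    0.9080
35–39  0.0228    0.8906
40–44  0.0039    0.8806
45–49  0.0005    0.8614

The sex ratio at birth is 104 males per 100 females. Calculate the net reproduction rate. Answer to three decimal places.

0.689

Proportion female at birth = 100 / (100 + 104) = 0.49020.
Per-age-group product (5 × ASFR × survival probability):
  15–19: 5 × 0.0440 × 0.9368 = 0.20610
  20–24: 5 × 0.0780 × 0.9342 = 0.36434
  25–29: 5 × 0.0980 × 0.9149 = 0.44830
  30–34: 5 × 0.0587 × 0.9080 = 0.26650
  35–39: 5 × 0.0228 × 0.8906 = 0.10153
  40–44: 5 × 0.0039 × 0.8806 = 0.01717
  45–49: 5 × 0.0005 × 0.8614 = 0.00215
Sum = 1.40609
NRR = 0.49020 × 1.40609 = 0.68927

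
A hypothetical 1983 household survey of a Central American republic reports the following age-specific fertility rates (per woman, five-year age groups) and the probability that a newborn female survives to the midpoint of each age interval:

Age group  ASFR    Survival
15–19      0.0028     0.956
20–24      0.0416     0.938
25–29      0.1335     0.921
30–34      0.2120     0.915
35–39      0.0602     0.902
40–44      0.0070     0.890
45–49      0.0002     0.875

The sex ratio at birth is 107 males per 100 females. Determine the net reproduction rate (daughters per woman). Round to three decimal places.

1.013

Proportion female at birth = 100 / (100 + 107) = 0.48309.
Weighting each age-specific rate by interval width and survival:
  15–19: 5 × 0.0028 × 0.956 = 0.01338
  20–24: 5 × 0.0416 × 0.938 = 0.19510
  25–29: 5 × 0.1335 × 0.921 = 0.61477
  30–34: 5 × 0.2120 × 0.915 = 0.96990
  35–39: 5 × 0.0602 × 0.902 = 0.27150
  40–44: 5 × 0.0070 × 0.890 = 0.03115
  45–49: 5 × 0.0002 × 0.875 = 0.00088
Sum = 2.09668
NRR = 0.48309 × 2.09668 = 1.01289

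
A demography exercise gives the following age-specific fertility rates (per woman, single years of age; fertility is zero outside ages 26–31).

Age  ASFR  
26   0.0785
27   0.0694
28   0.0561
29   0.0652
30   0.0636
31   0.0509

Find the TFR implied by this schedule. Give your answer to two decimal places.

Sum of ASFRs = 0.0785 + 0.0694 + 0.0561 + 0.0652 + 0.0636 + 0.0509 = 0.3837
TFR = 0.3837

0.38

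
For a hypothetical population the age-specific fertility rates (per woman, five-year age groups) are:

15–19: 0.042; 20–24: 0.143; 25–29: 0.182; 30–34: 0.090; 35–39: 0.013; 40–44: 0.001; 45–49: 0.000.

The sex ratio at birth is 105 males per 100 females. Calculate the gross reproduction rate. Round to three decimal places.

Proportion female at birth = 100 / (100 + 105) = 0.48780.
Sum of ASFRs = 0.042 + 0.143 + 0.182 + 0.090 + 0.013 + 0.001 + 0.000 = 0.471
TFR = 5 × 0.471 = 2.355
GRR = 0.48780 × 2.355 = 1.14877

1.149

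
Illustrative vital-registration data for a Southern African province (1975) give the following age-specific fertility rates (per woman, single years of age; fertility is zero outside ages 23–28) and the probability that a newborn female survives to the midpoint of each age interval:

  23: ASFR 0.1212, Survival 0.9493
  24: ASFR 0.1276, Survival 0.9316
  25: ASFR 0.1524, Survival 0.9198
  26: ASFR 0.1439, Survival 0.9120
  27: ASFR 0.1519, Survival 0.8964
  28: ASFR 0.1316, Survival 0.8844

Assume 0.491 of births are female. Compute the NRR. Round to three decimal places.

Proportion female at birth = 0.491.
Survival-weighted fertility by age (1·fₓ·Sₓ):
  23: 1 × 0.1212 × 0.9493 = 0.11506
  24: 1 × 0.1276 × 0.9316 = 0.11887
  25: 1 × 0.1524 × 0.9198 = 0.14018
  26: 1 × 0.1439 × 0.9120 = 0.13124
  27: 1 × 0.1519 × 0.8964 = 0.13616
  28: 1 × 0.1316 × 0.8844 = 0.11639
Sum = 0.75790
NRR = 0.491 × 0.75790 = 0.37213
An NRR under 1 implies long-run decline under these rates.

0.372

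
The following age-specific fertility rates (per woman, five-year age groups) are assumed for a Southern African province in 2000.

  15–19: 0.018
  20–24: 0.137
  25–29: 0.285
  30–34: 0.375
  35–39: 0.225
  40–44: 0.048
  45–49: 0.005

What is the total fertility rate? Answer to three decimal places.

Sum of ASFRs = 0.018 + 0.137 + 0.285 + 0.375 + 0.225 + 0.048 + 0.005 = 1.093
TFR = 5 × 1.093 = 5.465

5.465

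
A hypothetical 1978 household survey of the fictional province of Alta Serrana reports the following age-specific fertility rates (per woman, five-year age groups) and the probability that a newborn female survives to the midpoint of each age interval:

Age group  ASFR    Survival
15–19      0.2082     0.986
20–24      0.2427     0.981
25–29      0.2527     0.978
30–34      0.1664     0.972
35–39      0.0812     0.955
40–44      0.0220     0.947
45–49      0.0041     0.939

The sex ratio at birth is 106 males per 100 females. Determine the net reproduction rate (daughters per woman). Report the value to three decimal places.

2.317

Proportion female at birth = 100 / (100 + 106) = 0.48544.
Each age group contributes 5 × ASFR × survival:
  15–19: 5 × 0.2082 × 0.986 = 1.02643
  20–24: 5 × 0.2427 × 0.981 = 1.19044
  25–29: 5 × 0.2527 × 0.978 = 1.23570
  30–34: 5 × 0.1664 × 0.972 = 0.80870
  35–39: 5 × 0.0812 × 0.955 = 0.38773
  40–44: 5 × 0.0220 × 0.947 = 0.10417
  45–49: 5 × 0.0041 × 0.939 = 0.01925
Sum = 4.77242
NRR = 0.48544 × 4.77242 = 2.31672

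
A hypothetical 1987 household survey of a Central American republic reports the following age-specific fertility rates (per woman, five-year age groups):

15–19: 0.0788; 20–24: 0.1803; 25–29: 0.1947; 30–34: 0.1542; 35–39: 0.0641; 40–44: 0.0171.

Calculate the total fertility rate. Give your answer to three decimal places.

3.446

Sum of ASFRs = 0.0788 + 0.1803 + 0.1947 + 0.1542 + 0.0641 + 0.0171 = 0.6892
TFR = 5 × 0.6892 = 3.446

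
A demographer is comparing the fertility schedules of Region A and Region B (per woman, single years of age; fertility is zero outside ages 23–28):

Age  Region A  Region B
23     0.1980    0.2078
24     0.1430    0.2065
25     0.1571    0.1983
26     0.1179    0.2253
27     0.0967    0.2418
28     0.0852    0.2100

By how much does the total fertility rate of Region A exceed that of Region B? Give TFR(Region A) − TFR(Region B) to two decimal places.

-0.49

Region A:
  Sum of ASFRs = 0.1980 + 0.1430 + 0.1571 + 0.1179 + 0.0967 + 0.0852 = 0.7979
  TFR = 0.7979
Region B:
  Sum of ASFRs = 0.2078 + 0.2065 + 0.1983 + 0.2253 + 0.2418 + 0.2100 = 1.2897
  TFR = 1.2897
Difference = 0.7979 − 1.2897 = -0.4918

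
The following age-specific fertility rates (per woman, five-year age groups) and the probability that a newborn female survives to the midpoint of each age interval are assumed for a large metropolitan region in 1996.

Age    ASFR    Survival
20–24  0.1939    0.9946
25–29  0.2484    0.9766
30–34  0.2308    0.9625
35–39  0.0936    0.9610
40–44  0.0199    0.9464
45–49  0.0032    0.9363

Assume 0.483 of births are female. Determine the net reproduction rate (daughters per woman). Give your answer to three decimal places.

1.858

Proportion female at birth = 0.483.
Survival-weighted fertility by age (5·fₓ·Sₓ):
  20–24: 5 × 0.1939 × 0.9946 = 0.96426
  25–29: 5 × 0.2484 × 0.9766 = 1.21294
  30–34: 5 × 0.2308 × 0.9625 = 1.11073
  35–39: 5 × 0.0936 × 0.9610 = 0.44975
  40–44: 5 × 0.0199 × 0.9464 = 0.09417
  45–49: 5 × 0.0032 × 0.9363 = 0.01498
Sum = 3.84683
NRR = 0.483 × 3.84683 = 1.85802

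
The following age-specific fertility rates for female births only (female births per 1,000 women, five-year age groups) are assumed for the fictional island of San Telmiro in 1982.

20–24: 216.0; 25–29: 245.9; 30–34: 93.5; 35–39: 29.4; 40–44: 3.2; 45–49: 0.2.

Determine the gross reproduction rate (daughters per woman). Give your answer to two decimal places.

Sum of female ASFRs = 216.0 + 245.9 + 93.5 + 29.4 + 3.2 + 0.2 = 588.2
GRR = 5 × 588.2 / 1000 = 2.941

2.94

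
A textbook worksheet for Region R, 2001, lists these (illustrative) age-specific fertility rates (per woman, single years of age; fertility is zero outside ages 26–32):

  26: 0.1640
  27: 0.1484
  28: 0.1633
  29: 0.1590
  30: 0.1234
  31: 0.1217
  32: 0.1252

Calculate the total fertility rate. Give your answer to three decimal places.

Sum of ASFRs = 0.1640 + 0.1484 + 0.1633 + 0.1590 + 0.1234 + 0.1217 + 0.1252 = 1.0050
TFR = 1.005

1.005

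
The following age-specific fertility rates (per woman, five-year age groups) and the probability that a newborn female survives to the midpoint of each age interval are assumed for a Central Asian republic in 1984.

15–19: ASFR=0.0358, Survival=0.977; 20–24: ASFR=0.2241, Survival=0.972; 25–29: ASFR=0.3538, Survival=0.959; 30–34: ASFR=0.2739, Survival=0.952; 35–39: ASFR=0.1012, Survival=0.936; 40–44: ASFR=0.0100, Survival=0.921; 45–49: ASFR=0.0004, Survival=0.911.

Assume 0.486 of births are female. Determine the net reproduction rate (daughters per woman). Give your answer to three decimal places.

Proportion female at birth = 0.486.
Survival-weighted fertility by age (5·fₓ·Sₓ):
  15–19: 5 × 0.0358 × 0.977 = 0.17488
  20–24: 5 × 0.2241 × 0.972 = 1.08913
  25–29: 5 × 0.3538 × 0.959 = 1.69647
  30–34: 5 × 0.2739 × 0.952 = 1.30376
  35–39: 5 × 0.1012 × 0.936 = 0.47362
  40–44: 5 × 0.0100 × 0.921 = 0.04605
  45–49: 5 × 0.0004 × 0.911 = 0.00182
Sum = 4.78573
NRR = 0.486 × 4.78573 = 2.32586
An NRR exceeding 1 indicates intrinsic growth under these rates.

2.326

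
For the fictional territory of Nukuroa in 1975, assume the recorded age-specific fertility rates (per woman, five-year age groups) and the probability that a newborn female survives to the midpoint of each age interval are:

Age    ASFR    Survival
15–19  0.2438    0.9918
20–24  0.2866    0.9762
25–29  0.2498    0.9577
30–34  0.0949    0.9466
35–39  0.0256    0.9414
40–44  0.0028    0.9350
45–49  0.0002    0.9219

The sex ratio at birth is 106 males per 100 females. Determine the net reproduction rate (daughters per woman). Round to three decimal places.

2.130

Proportion female at birth = 100 / (100 + 106) = 0.48544.
Each age group contributes 5 × ASFR × survival:
  15–19: 5 × 0.2438 × 0.9918 = 1.20900
  20–24: 5 × 0.2866 × 0.9762 = 1.39889
  25–29: 5 × 0.2498 × 0.9577 = 1.19617
  30–34: 5 × 0.0949 × 0.9466 = 0.44916
  35–39: 5 × 0.0256 × 0.9414 = 0.12050
  40–44: 5 × 0.0028 × 0.9350 = 0.01309
  45–49: 5 × 0.0002 × 0.9219 = 0.00092
Sum = 4.38773
NRR = 0.48544 × 4.38773 = 2.12998
An NRR exceeding 1 indicates intrinsic growth under these rates.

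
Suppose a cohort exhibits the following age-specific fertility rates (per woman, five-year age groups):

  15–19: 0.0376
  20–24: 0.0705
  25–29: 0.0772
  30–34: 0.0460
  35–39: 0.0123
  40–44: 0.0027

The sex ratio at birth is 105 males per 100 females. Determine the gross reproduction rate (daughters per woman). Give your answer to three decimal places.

0.601

Proportion female at birth = 100 / (100 + 105) = 0.48780.
Sum of ASFRs = 0.0376 + 0.0705 + 0.0772 + 0.0460 + 0.0123 + 0.0027 = 0.2463
TFR = 5 × 0.2463 = 1.2315
GRR = 0.48780 × 1.2315 = 0.60073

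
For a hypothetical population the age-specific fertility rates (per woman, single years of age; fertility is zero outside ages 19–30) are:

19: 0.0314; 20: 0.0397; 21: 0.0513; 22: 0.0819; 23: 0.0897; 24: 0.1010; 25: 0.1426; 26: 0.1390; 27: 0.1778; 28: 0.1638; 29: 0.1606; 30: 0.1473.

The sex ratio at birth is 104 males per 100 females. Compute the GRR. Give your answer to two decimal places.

0.65

Proportion female at birth = 100 / (100 + 104) = 0.49020.
Sum of ASFRs = 0.0314 + 0.0397 + 0.0513 + 0.0819 + 0.0897 + 0.1010 + 0.1426 + 0.1390 + 0.1778 + 0.1638 + 0.1606 + 0.1473 = 1.3261
TFR = 1.3261
GRR = 0.49020 × 1.3261 = 0.65005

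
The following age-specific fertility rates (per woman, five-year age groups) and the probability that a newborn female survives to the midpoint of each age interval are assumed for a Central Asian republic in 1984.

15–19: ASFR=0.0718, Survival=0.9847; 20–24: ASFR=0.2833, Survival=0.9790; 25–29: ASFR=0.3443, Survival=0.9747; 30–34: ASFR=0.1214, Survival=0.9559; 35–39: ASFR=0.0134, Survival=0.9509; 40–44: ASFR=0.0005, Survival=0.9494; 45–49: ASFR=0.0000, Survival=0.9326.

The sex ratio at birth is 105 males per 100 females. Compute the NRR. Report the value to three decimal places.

Proportion female at birth = 100 / (100 + 105) = 0.48780.
Per-age-group product (5 × ASFR × survival probability):
  15–19: 5 × 0.0718 × 0.9847 = 0.35351
  20–24: 5 × 0.2833 × 0.9790 = 1.38675
  25–29: 5 × 0.3443 × 0.9747 = 1.67795
  30–34: 5 × 0.1214 × 0.9559 = 0.58023
  35–39: 5 × 0.0134 × 0.9509 = 0.06371
  40–44: 5 × 0.0005 × 0.9494 = 0.00237
  45–49: 5 × 0.0000 × 0.9326 = 0.00000
Sum = 4.06452
NRR = 0.48780 × 4.06452 = 1.98267
With NRR above 1 the population is above replacement fertility.

1.983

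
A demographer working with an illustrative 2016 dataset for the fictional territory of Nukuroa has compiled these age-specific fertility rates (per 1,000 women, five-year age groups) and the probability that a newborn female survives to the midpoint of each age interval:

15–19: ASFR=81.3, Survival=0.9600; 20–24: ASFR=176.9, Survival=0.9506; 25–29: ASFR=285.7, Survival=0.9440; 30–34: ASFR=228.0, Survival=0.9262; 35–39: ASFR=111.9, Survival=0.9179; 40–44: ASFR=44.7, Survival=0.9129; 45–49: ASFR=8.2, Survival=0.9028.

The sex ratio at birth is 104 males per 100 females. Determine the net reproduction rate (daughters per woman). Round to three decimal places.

2.152

Proportion female at birth = 100 / (100 + 104) = 0.49020.
Each age group contributes 5 × ASFR × survival:
  15–19: 5 × 81.3/1000 × 0.9600 = 0.39024
  20–24: 5 × 176.9/1000 × 0.9506 = 0.84081
  25–29: 5 × 285.7/1000 × 0.9440 = 1.34850
  30–34: 5 × 228.0/1000 × 0.9262 = 1.05587
  35–39: 5 × 111.9/1000 × 0.9179 = 0.51357
  40–44: 5 × 44.7/1000 × 0.9129 = 0.20403
  45–49: 5 × 8.2/1000 × 0.9028 = 0.03701
Sum = 4.39003
NRR = 0.49020 × 4.39003 = 2.15199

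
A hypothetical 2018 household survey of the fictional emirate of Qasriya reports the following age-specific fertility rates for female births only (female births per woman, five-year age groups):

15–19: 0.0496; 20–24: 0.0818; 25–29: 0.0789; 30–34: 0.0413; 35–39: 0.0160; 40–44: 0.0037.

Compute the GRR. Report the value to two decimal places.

1.36

Sum of female ASFRs = 0.0496 + 0.0818 + 0.0789 + 0.0413 + 0.0160 + 0.0037 = 0.2713
GRR = 5 × 0.2713 = 1.3565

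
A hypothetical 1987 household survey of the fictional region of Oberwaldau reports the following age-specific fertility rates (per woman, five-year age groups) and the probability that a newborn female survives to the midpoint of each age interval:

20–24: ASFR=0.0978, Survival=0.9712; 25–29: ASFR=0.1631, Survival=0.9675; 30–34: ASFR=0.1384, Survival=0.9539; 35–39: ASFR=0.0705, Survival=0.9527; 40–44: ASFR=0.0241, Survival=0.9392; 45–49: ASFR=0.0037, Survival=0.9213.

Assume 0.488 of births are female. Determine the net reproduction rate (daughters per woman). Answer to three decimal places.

1.166

Proportion female at birth = 0.488.
Per-age-group product (5 × ASFR × survival probability):
  20–24: 5 × 0.0978 × 0.9712 = 0.47492
  25–29: 5 × 0.1631 × 0.9675 = 0.78900
  30–34: 5 × 0.1384 × 0.9539 = 0.66010
  35–39: 5 × 0.0705 × 0.9527 = 0.33583
  40–44: 5 × 0.0241 × 0.9392 = 0.11317
  45–49: 5 × 0.0037 × 0.9213 = 0.01704
Sum = 2.39006
NRR = 0.488 × 2.39006 = 1.16635
An NRR exceeding 1 indicates intrinsic growth under these rates.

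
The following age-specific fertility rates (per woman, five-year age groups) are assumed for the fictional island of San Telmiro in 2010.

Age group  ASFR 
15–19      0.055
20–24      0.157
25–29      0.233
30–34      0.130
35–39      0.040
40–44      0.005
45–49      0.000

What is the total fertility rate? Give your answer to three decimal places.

3.100

Sum of ASFRs = 0.055 + 0.157 + 0.233 + 0.130 + 0.040 + 0.005 + 0.000 = 0.620
TFR = 5 × 0.620 = 3.1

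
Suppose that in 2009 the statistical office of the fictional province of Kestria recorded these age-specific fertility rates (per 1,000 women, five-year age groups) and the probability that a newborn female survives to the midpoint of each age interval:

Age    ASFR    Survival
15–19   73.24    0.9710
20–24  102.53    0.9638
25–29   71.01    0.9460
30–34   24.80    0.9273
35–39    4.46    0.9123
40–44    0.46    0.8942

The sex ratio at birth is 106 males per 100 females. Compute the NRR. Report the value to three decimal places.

Proportion female at birth = 100 / (100 + 106) = 0.48544.
Survival-weighted fertility by age (5·fₓ·Sₓ):
  15–19: 5 × 73.24/1000 × 0.9710 = 0.35558
  20–24: 5 × 102.53/1000 × 0.9638 = 0.49409
  25–29: 5 × 71.01/1000 × 0.9460 = 0.33588
  30–34: 5 × 24.80/1000 × 0.9273 = 0.11499
  35–39: 5 × 4.46/1000 × 0.9123 = 0.02034
  40–44: 5 × 0.46/1000 × 0.8942 = 0.00206
Sum = 1.32294
NRR = 0.48544 × 1.32294 = 0.64221

0.642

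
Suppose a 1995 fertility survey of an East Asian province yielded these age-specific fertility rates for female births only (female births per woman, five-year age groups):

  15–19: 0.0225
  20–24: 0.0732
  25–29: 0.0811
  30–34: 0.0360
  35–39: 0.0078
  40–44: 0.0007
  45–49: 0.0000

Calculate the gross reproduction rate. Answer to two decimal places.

Sum of female ASFRs = 0.0225 + 0.0732 + 0.0811 + 0.0360 + 0.0078 + 0.0007 + 0.0000 = 0.2213
GRR = 5 × 0.2213 = 1.1065

1.11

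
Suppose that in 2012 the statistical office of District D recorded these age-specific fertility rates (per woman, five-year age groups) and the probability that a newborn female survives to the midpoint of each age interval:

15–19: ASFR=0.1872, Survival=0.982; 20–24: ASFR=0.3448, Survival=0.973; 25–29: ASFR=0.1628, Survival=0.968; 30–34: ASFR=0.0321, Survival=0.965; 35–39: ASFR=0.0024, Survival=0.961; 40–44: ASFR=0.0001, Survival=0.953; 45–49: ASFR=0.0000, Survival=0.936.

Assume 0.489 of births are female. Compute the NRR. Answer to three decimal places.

1.737

Proportion female at birth = 0.489.
Weighting each age-specific rate by interval width and survival:
  15–19: 5 × 0.1872 × 0.982 = 0.91915
  20–24: 5 × 0.3448 × 0.973 = 1.67745
  25–29: 5 × 0.1628 × 0.968 = 0.78795
  30–34: 5 × 0.0321 × 0.965 = 0.15488
  35–39: 5 × 0.0024 × 0.961 = 0.01153
  40–44: 5 × 0.0001 × 0.953 = 0.00048
  45–49: 5 × 0.0000 × 0.936 = 0.00000
Sum = 3.55144
NRR = 0.489 × 3.55144 = 1.73665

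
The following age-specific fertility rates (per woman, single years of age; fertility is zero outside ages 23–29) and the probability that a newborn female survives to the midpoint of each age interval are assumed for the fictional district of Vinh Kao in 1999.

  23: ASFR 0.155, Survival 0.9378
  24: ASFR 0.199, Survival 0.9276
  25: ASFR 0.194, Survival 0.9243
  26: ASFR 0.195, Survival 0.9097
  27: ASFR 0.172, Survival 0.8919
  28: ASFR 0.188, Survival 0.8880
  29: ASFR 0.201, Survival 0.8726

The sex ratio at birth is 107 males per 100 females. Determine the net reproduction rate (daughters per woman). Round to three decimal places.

0.571

Proportion female at birth = 100 / (100 + 107) = 0.48309.
Weighting each age-specific rate by interval width and survival:
  23: 1 × 0.155 × 0.9378 = 0.14536
  24: 1 × 0.199 × 0.9276 = 0.18459
  25: 1 × 0.194 × 0.9243 = 0.17931
  26: 1 × 0.195 × 0.9097 = 0.17739
  27: 1 × 0.172 × 0.8919 = 0.15341
  28: 1 × 0.188 × 0.8880 = 0.16694
  29: 1 × 0.201 × 0.8726 = 0.17539
Sum = 1.18239
NRR = 0.48309 × 1.18239 = 0.57120
With NRR below 1 the population is below replacement fertility.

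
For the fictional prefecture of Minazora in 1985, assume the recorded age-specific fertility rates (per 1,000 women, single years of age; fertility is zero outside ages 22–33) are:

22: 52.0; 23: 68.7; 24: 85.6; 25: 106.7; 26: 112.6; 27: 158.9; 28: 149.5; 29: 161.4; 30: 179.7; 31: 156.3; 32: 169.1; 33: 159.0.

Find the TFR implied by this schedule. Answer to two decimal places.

Sum of ASFRs = 52.0 + 68.7 + 85.6 + 106.7 + 112.6 + 158.9 + 149.5 + 161.4 + 179.7 + 156.3 + 169.1 + 159.0 = 1559.5
TFR = 1559.5 / 1000 = 1.5595

1.56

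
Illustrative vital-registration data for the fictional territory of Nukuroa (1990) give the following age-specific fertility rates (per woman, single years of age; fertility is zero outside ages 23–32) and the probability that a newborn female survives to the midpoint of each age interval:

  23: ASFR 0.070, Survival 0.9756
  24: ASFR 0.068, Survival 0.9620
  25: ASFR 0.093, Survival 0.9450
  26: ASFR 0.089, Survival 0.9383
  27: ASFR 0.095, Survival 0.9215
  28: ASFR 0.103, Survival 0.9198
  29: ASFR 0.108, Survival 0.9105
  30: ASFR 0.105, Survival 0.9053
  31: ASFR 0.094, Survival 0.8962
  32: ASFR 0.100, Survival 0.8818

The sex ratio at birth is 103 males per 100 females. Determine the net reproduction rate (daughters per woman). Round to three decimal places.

Proportion female at birth = 100 / (100 + 103) = 0.49261.
Per-age-group product (1 × ASFR × survival probability):
  23: 1 × 0.070 × 0.9756 = 0.06829
  24: 1 × 0.068 × 0.9620 = 0.06542
  25: 1 × 0.093 × 0.9450 = 0.08789
  26: 1 × 0.089 × 0.9383 = 0.08351
  27: 1 × 0.095 × 0.9215 = 0.08754
  28: 1 × 0.103 × 0.9198 = 0.09474
  29: 1 × 0.108 × 0.9105 = 0.09833
  30: 1 × 0.105 × 0.9053 = 0.09506
  31: 1 × 0.094 × 0.8962 = 0.08424
  32: 1 × 0.100 × 0.8818 = 0.08818
Sum = 0.85320
NRR = 0.49261 × 0.85320 = 0.42029

0.420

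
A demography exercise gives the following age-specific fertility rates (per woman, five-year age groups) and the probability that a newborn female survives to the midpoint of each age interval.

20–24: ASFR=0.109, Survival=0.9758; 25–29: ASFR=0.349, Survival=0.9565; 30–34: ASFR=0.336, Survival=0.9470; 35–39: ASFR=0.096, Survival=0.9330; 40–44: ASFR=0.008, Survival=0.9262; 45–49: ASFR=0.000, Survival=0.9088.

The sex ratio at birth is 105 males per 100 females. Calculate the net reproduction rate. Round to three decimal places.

2.086

Proportion female at birth = 100 / (100 + 105) = 0.48780.
Per-age-group product (5 × ASFR × survival probability):
  20–24: 5 × 0.109 × 0.9758 = 0.53181
  25–29: 5 × 0.349 × 0.9565 = 1.66909
  30–34: 5 × 0.336 × 0.9470 = 1.59096
  35–39: 5 × 0.096 × 0.9330 = 0.44784
  40–44: 5 × 0.008 × 0.9262 = 0.03705
  45–49: 5 × 0.000 × 0.9088 = 0.00000
Sum = 4.27675
NRR = 0.48780 × 4.27675 = 2.08620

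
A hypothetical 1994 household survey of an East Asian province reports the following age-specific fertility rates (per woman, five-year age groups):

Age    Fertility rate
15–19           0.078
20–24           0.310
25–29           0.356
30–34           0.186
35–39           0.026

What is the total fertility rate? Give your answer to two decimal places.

Sum of ASFRs = 0.078 + 0.310 + 0.356 + 0.186 + 0.026 = 0.956
TFR = 5 × 0.956 = 4.78

4.78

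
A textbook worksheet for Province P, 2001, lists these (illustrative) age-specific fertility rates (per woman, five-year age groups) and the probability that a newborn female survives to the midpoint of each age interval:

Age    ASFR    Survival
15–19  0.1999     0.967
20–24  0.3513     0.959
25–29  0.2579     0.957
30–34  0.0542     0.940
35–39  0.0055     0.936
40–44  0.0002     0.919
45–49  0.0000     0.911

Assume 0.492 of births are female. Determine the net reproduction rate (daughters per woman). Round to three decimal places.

2.050

Proportion female at birth = 0.492.
Per-age-group product (5 × ASFR × survival probability):
  15–19: 5 × 0.1999 × 0.967 = 0.96652
  20–24: 5 × 0.3513 × 0.959 = 1.68448
  25–29: 5 × 0.2579 × 0.957 = 1.23405
  30–34: 5 × 0.0542 × 0.940 = 0.25474
  35–39: 5 × 0.0055 × 0.936 = 0.02574
  40–44: 5 × 0.0002 × 0.919 = 0.00092
  45–49: 5 × 0.0000 × 0.911 = 0.00000
Sum = 4.16645
NRR = 0.492 × 4.16645 = 2.04989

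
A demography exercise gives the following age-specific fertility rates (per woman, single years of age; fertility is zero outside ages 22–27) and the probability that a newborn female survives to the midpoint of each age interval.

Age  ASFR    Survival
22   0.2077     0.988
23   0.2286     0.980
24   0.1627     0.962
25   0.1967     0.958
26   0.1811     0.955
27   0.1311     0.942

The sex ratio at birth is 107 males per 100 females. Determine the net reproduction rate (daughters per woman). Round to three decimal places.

Proportion female at birth = 100 / (100 + 107) = 0.48309.
Per-age-group product (1 × ASFR × survival probability):
  22: 1 × 0.2077 × 0.988 = 0.20521
  23: 1 × 0.2286 × 0.980 = 0.22403
  24: 1 × 0.1627 × 0.962 = 0.15652
  25: 1 × 0.1967 × 0.958 = 0.18844
  26: 1 × 0.1811 × 0.955 = 0.17295
  27: 1 × 0.1311 × 0.942 = 0.12350
Sum = 1.07065
NRR = 0.48309 × 1.07065 = 0.51722
With NRR below 1 the population is below replacement fertility.

0.517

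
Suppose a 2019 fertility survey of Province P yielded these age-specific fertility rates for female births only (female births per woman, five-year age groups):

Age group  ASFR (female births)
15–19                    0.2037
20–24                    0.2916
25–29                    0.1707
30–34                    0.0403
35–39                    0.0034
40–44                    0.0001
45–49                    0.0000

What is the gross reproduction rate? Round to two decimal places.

Sum of female ASFRs = 0.2037 + 0.2916 + 0.1707 + 0.0403 + 0.0034 + 0.0001 + 0.0000 = 0.7098
GRR = 5 × 0.7098 = 3.549

3.55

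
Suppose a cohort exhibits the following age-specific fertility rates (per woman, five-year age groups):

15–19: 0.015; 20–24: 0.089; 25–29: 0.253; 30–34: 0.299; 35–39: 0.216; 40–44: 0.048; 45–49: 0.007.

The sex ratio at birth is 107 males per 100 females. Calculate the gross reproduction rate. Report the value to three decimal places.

2.239

Proportion female at birth = 100 / (100 + 107) = 0.48309.
Sum of ASFRs = 0.015 + 0.089 + 0.253 + 0.299 + 0.216 + 0.048 + 0.007 = 0.927
TFR = 5 × 0.927 = 4.635
GRR = 0.48309 × 4.635 = 2.23912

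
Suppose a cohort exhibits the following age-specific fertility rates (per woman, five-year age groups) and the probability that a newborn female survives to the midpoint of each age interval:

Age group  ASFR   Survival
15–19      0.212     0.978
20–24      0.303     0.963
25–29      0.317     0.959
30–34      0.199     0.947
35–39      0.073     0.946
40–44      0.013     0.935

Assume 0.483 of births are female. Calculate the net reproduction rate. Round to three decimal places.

2.591

Proportion female at birth = 0.483.
Per-age-group product (5 × ASFR × survival probability):
  15–19: 5 × 0.212 × 0.978 = 1.03668
  20–24: 5 × 0.303 × 0.963 = 1.45895
  25–29: 5 × 0.317 × 0.959 = 1.52002
  30–34: 5 × 0.199 × 0.947 = 0.94227
  35–39: 5 × 0.073 × 0.946 = 0.34529
  40–44: 5 × 0.013 × 0.935 = 0.06078
Sum = 5.36399
NRR = 0.483 × 5.36399 = 2.59081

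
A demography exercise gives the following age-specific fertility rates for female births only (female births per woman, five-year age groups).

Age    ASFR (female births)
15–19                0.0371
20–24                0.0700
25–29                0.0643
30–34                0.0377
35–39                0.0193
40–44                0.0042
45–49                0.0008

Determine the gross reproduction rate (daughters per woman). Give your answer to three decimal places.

Sum of female ASFRs = 0.0371 + 0.0700 + 0.0643 + 0.0377 + 0.0193 + 0.0042 + 0.0008 = 0.2334
GRR = 5 × 0.2334 = 1.167

1.167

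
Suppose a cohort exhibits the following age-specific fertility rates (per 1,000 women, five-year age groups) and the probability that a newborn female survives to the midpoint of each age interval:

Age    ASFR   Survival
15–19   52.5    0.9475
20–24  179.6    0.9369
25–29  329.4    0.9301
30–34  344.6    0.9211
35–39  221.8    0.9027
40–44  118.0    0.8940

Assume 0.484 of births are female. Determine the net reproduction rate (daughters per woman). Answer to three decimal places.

Proportion female at birth = 0.484.
Per-age-group product (5 × ASFR × survival probability):
  15–19: 5 × 52.5/1000 × 0.9475 = 0.24872
  20–24: 5 × 179.6/1000 × 0.9369 = 0.84134
  25–29: 5 × 329.4/1000 × 0.9301 = 1.53187
  30–34: 5 × 344.6/1000 × 0.9211 = 1.58706
  35–39: 5 × 221.8/1000 × 0.9027 = 1.00109
  40–44: 5 × 118.0/1000 × 0.8940 = 0.52746
Sum = 5.73754
NRR = 0.484 × 5.73754 = 2.77697
NRR > 1, so each generation more than replaces itself.

2.777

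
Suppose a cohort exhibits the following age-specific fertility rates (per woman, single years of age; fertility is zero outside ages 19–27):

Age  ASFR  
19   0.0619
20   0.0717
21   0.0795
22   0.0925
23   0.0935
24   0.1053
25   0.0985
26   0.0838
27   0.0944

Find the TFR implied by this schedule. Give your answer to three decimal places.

Sum of ASFRs = 0.0619 + 0.0717 + 0.0795 + 0.0925 + 0.0935 + 0.1053 + 0.0985 + 0.0838 + 0.0944 = 0.7811
TFR = 0.7811

0.781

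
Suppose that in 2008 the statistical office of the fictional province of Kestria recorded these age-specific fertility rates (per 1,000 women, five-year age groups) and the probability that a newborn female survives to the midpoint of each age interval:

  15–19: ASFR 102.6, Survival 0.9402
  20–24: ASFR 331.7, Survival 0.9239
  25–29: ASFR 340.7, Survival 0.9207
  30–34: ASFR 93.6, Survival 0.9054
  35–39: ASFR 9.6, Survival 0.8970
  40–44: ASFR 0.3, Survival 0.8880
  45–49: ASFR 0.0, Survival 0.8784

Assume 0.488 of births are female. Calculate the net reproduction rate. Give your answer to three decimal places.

1.977

Proportion female at birth = 0.488.
Weighting each age-specific rate by interval width and survival:
  15–19: 5 × 102.6/1000 × 0.9402 = 0.48232
  20–24: 5 × 331.7/1000 × 0.9239 = 1.53229
  25–29: 5 × 340.7/1000 × 0.9207 = 1.56841
  30–34: 5 × 93.6/1000 × 0.9054 = 0.42373
  35–39: 5 × 9.6/1000 × 0.8970 = 0.04306
  40–44: 5 × 0.3/1000 × 0.8880 = 0.00133
  45–49: 5 × 0.0/1000 × 0.8784 = 0.00000
Sum = 4.05114
NRR = 0.488 × 4.05114 = 1.97696
An NRR exceeding 1 indicates intrinsic growth under these rates.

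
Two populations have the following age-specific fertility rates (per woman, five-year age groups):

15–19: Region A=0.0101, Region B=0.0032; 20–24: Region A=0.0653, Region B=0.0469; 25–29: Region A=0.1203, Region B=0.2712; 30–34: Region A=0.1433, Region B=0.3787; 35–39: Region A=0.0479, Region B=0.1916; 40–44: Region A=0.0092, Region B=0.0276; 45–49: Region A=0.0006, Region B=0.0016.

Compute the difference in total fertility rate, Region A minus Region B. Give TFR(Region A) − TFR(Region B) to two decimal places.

Region A:
  Sum of ASFRs = 0.0101 + 0.0653 + 0.1203 + 0.1433 + 0.0479 + 0.0092 + 0.0006 = 0.3967
  TFR = 5 × 0.3967 = 1.9835
Region B:
  Sum of ASFRs = 0.0032 + 0.0469 + 0.2712 + 0.3787 + 0.1916 + 0.0276 + 0.0016 = 0.9208
  TFR = 5 × 0.9208 = 4.604
Difference = 1.9835 − 4.604 = -2.6205

-2.62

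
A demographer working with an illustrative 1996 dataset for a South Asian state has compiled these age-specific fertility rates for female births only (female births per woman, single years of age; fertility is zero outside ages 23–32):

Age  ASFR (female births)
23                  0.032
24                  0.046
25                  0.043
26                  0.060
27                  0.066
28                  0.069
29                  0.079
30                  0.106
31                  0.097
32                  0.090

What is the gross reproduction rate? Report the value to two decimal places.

0.69

Sum of female ASFRs = 0.032 + 0.046 + 0.043 + 0.060 + 0.066 + 0.069 + 0.079 + 0.106 + 0.097 + 0.090 = 0.688
GRR = 0.688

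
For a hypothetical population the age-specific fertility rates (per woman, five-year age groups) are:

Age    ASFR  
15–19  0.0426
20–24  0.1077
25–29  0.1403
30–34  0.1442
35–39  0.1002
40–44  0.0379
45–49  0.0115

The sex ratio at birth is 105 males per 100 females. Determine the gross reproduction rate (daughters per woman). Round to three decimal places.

Proportion female at birth = 100 / (100 + 105) = 0.48780.
Sum of ASFRs = 0.0426 + 0.1077 + 0.1403 + 0.1442 + 0.1002 + 0.0379 + 0.0115 = 0.5844
TFR = 5 × 0.5844 = 2.922
GRR = 0.48780 × 2.922 = 1.42535

1.425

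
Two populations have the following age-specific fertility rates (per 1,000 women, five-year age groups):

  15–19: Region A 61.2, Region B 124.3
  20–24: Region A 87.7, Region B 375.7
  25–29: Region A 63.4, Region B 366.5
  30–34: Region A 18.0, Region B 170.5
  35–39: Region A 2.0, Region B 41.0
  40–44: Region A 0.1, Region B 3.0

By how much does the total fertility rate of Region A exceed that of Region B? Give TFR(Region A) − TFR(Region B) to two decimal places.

Region A:
  Sum of ASFRs = 61.2 + 87.7 + 63.4 + 18.0 + 2.0 + 0.1 = 232.4
  TFR = 5 × 232.4 / 1000 = 1.162
Region B:
  Sum of ASFRs = 124.3 + 375.7 + 366.5 + 170.5 + 41.0 + 3.0 = 1081.0
  TFR = 5 × 1081.0 / 1000 = 5.405
Difference = 1.162 − 5.405 = -4.243

-4.24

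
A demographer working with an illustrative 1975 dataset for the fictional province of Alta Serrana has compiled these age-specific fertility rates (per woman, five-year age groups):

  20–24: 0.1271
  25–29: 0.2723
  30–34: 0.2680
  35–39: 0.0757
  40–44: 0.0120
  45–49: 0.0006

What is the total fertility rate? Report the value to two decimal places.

3.78

Sum of ASFRs = 0.1271 + 0.2723 + 0.2680 + 0.0757 + 0.0120 + 0.0006 = 0.7557
TFR = 5 × 0.7557 = 3.7785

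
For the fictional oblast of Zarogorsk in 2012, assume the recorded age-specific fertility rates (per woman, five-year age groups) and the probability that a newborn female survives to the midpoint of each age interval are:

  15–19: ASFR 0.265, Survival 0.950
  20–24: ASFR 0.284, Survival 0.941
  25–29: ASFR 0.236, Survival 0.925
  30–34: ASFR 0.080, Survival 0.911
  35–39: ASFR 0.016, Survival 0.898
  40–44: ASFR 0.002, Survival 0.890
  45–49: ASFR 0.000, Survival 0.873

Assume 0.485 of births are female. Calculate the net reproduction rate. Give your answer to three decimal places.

2.004

Proportion female at birth = 0.485.
Each age group contributes 5 × ASFR × survival:
  15–19: 5 × 0.265 × 0.950 = 1.25875
  20–24: 5 × 0.284 × 0.941 = 1.33622
  25–29: 5 × 0.236 × 0.925 = 1.09150
  30–34: 5 × 0.080 × 0.911 = 0.36440
  35–39: 5 × 0.016 × 0.898 = 0.07184
  40–44: 5 × 0.002 × 0.890 = 0.00890
  45–49: 5 × 0.000 × 0.873 = 0.00000
Sum = 4.13161
NRR = 0.485 × 4.13161 = 2.00383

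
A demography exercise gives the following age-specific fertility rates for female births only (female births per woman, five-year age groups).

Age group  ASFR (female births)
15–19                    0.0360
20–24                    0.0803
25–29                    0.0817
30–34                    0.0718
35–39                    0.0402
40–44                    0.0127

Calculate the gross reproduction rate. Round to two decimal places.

Sum of female ASFRs = 0.0360 + 0.0803 + 0.0817 + 0.0718 + 0.0402 + 0.0127 = 0.3227
GRR = 5 × 0.3227 = 1.6135

1.61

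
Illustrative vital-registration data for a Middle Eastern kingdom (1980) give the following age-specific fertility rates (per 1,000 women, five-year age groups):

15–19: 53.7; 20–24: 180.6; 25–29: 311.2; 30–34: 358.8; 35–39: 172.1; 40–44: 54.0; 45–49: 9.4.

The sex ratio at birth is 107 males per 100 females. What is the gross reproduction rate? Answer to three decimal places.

2.753

Proportion female at birth = 100 / (100 + 107) = 0.48309.
Sum of ASFRs = 53.7 + 180.6 + 311.2 + 358.8 + 172.1 + 54.0 + 9.4 = 1139.8
TFR = 5 × 1139.8 / 1000 = 5.699
GRR = 0.48309 × 5.699 = 2.75313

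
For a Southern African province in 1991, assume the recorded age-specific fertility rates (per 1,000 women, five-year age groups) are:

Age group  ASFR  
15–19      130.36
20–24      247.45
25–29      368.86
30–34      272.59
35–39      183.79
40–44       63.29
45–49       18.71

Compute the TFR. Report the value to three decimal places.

6.425

Sum of ASFRs = 130.36 + 247.45 + 368.86 + 272.59 + 183.79 + 63.29 + 18.71 = 1285.05
TFR = 5 × 1285.05 / 1000 = 6.42525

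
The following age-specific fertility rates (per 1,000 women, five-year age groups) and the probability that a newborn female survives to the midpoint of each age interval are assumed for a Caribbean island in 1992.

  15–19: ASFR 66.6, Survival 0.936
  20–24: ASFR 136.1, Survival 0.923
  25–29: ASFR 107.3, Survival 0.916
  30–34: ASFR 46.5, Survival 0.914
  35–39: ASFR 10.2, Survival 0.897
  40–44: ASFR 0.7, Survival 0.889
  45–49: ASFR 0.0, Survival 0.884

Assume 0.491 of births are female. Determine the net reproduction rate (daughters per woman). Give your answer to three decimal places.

0.831

Proportion female at birth = 0.491.
Each age group contributes 5 × ASFR × survival:
  15–19: 5 × 66.6/1000 × 0.936 = 0.31169
  20–24: 5 × 136.1/1000 × 0.923 = 0.62810
  25–29: 5 × 107.3/1000 × 0.916 = 0.49143
  30–34: 5 × 46.5/1000 × 0.914 = 0.21251
  35–39: 5 × 10.2/1000 × 0.897 = 0.04575
  40–44: 5 × 0.7/1000 × 0.889 = 0.00311
  45–49: 5 × 0.0/1000 × 0.884 = 0.00000
Sum = 1.69259
NRR = 0.491 × 1.69259 = 0.83106
An NRR under 1 implies long-run decline under these rates.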